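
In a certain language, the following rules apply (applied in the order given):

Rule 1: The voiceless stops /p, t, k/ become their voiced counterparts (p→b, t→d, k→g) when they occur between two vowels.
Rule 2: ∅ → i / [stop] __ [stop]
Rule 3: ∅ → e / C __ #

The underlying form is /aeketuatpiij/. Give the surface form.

aegeduatipiije

Rule 1 (intervocalic voicing): /k/ is a voiceless stop between vowels /e/ and /e/, so it voices to [g]. /t/ is a voiceless stop between vowels /e/ and /u/, so it voices to [d]. /aeketuatpiij/ → aegeduatpiij.
Rule 2 (stop-cluster i-epenthesis): /t/ and /p/ form a stop–stop cluster, so [i] is inserted between them. /aegeduatpiij/ → aegeduatipiij.
Rule 3 (final e-epenthesis): the form ends in the consonant /j/, so [e] is inserted word-finally. /aegeduatipiij/ → aegeduatipiije.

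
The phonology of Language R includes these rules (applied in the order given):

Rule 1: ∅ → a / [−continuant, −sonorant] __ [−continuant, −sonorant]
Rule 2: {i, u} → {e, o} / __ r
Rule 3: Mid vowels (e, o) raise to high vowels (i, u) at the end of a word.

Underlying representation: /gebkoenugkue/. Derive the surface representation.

gebakoenugakui

Rule 1 (stop-cluster a-epenthesis): /b/ and /k/ form a stop–stop cluster, so [a] is inserted between them. /g/ and /k/ form a stop–stop cluster, so [a] is inserted between them. /gebkoenugkue/ → gebakoenugakue.
Rule 2 (pre-rhotic lowering): no segment meets the environment; /gebakoenugakue/ is unchanged.
Rule 3 (final vowel raising): /e/ is a mid vowel in word-final position, so it raises to [i]. /gebakoenugakue/ → gebakoenugakui.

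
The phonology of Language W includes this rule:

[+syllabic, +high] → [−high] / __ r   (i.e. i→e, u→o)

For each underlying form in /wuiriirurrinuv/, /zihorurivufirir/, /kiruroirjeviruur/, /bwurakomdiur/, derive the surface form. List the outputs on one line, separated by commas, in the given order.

/wuiriirurrinuv/: /i/ is a high vowel immediately before /r/, so it lowers to [e]. /i/ is a high vowel immediately before /r/, so it lowers to [e]. /u/ is a high vowel immediately before /r/, so it lowers to [o]. → [wuerierorrinuv].
/zihorurivufirir/: /u/ is a high vowel immediately before /r/, so it lowers to [o]. /i/ is a high vowel immediately before /r/, so it lowers to [e]. /i/ is a high vowel immediately before /r/, so it lowers to [e]. → [zihororivuferer].
/kiruroirjeviruur/: /i/ is a high vowel immediately before /r/, so it lowers to [e]. /u/ is a high vowel immediately before /r/, so it lowers to [o]. /i/ is a high vowel immediately before /r/, so it lowers to [e]. /i/ is a high vowel immediately before /r/, so it lowers to [e]. /u/ is a high vowel immediately before /r/, so it lowers to [o]. → [keroroerjeveruor].
/bwurakomdiur/: /u/ is a high vowel immediately before /r/, so it lowers to [o]. /u/ is a high vowel immediately before /r/, so it lowers to [o]. → [bworakomdior].

wuerierorrinuv, zihororivuferer, keroroerjeveruor, bworakomdior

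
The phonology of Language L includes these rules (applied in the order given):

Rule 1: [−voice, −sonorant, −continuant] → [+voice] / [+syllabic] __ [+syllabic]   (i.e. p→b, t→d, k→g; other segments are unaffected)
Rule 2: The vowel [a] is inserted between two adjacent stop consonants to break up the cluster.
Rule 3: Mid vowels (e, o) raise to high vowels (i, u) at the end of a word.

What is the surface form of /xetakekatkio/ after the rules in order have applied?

Rule 1 (intervocalic voicing): /t/ is a voiceless stop between vowels /e/ and /a/, so it voices to [d]. /k/ is a voiceless stop between vowels /a/ and /e/, so it voices to [g]. /k/ is a voiceless stop between vowels /e/ and /a/, so it voices to [g]. /xetakekatkio/ → xedagegatkio.
Rule 2 (stop-cluster a-epenthesis): /t/ and /k/ form a stop–stop cluster, so [a] is inserted between them. /xedagegatkio/ → xedagegatakio.
Rule 3 (final vowel raising): /o/ is a mid vowel in word-final position, so it raises to [u]. /xedagegatakio/ → xedagegatakiu.

xedagegatakiu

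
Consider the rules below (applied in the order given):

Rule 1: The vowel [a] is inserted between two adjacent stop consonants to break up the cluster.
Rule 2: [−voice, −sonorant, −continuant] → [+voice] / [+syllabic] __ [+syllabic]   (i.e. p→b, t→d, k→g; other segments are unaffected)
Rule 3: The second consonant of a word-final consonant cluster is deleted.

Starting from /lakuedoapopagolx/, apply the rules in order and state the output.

laguedoabobagol

Rule 1 (stop-cluster a-epenthesis): no segment meets the environment; /lakuedoapopagolx/ is unchanged.
Rule 2 (intervocalic voicing): /k/ is a voiceless stop between vowels /a/ and /u/, so it voices to [g]. /p/ is a voiceless stop between vowels /a/ and /o/, so it voices to [b]. /p/ is a voiceless stop between vowels /o/ and /a/, so it voices to [b]. /lakuedoapopagolx/ → laguedoabobagolx.
Rule 3 (final cluster simplification): /x/ is the second consonant of a word-final cluster /lx/, so it deletes. /laguedoabobagolx/ → laguedoabobagol.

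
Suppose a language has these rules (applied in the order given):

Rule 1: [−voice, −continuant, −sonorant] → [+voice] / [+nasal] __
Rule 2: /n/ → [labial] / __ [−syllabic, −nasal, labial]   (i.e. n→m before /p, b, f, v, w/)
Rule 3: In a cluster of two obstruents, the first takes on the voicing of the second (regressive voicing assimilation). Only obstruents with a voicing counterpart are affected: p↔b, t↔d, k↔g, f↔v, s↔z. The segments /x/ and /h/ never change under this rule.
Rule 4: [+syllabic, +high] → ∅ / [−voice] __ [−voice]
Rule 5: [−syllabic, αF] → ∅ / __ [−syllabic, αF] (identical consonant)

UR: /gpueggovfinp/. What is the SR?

Rule 1 (post-nasal voicing): /p/ is a voiceless stop immediately after the nasal /n/, so it voices to [b]. /gpueggovfinp/ → gpueggovfinb.
Rule 2 (nasal place assimilation): /n/ precedes the labial consonant /b/, so it assimilates in place to [m]. /gpueggovfinb/ → gpueggovfimb.
Rule 3 (regressive voicing assimilation): /g/ precedes the voiceless obstruent /p/, so it devoices to [k] by assimilation. /v/ precedes the voiceless obstruent /f/, so it devoices to [f] by assimilation. /gpueggovfimb/ → kpueggoffimb.
Rule 4 (high vowel syncope): no segment meets the environment; /kpueggoffimb/ is unchanged.
Rule 5 (degemination): /gg/ is a geminate; the first /g/ deletes. /ff/ is a geminate; the first /f/ deletes. /kpueggoffimb/ → kpuegofimb.

kpuegofimb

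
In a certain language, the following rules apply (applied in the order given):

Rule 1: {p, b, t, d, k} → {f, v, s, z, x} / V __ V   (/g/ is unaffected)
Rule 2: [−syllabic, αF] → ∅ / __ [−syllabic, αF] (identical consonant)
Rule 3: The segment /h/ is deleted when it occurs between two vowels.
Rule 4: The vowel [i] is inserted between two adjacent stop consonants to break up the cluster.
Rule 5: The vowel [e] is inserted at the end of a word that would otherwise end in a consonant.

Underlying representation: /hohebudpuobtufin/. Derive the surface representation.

Rule 1 (intervocalic spirantization): /b/ is a stop between vowels /e/ and /u/, so it spirantizes to the fricative [v]. /hohebudpuobtufin/ → hohevudpuobtufin.
Rule 2 (degemination): no segment meets the environment; /hohevudpuobtufin/ is unchanged.
Rule 3 (intervocalic h-deletion): /h/ occurs between vowels /o/ and /e/, so it deletes. /hohevudpuobtufin/ → hoevudpuobtufin.
Rule 4 (stop-cluster i-epenthesis): /d/ and /p/ form a stop–stop cluster, so [i] is inserted between them. /b/ and /t/ form a stop–stop cluster, so [i] is inserted between them. /hoevudpuobtufin/ → hoevudipuobitufin.
Rule 5 (final e-epenthesis): the form ends in the consonant /n/, so [e] is inserted word-finally. /hoevudipuobitufin/ → hoevudipuobitufine.

hoevudipuobitufine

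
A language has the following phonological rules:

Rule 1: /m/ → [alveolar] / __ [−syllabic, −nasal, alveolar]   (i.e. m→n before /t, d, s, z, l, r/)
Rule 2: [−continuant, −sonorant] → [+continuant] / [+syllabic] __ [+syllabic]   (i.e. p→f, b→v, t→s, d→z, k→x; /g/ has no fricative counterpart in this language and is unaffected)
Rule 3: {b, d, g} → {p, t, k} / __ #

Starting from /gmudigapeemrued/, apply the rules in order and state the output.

Rule 1 (nasal place assimilation): /m/ precedes the alveolar consonant /r/, so it assimilates in place to [n]. /gmudigapeemrued/ → gmudigapeenrued.
Rule 2 (intervocalic spirantization): /d/ is a stop between vowels /u/ and /i/, so it spirantizes to the fricative [z]. /p/ is a stop between vowels /a/ and /e/, so it spirantizes to the fricative [f]. /gmudigapeenrued/ → gmuzigafeenrued.
Rule 3 (final devoicing): /d/ is a voiced stop in word-final position, so it devoices to [t]. /gmuzigafeenrued/ → gmuzigafeenruet.

gmuzigafeenruet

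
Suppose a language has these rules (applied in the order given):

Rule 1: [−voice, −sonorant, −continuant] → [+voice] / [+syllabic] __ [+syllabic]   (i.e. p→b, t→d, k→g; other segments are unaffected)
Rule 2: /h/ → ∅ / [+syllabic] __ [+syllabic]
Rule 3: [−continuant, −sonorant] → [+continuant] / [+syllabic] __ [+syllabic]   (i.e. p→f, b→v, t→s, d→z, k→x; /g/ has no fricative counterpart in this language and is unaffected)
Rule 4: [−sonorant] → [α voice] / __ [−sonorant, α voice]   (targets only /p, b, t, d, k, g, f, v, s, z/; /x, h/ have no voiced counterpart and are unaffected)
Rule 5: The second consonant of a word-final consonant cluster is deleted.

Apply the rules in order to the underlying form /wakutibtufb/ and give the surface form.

Rule 1 (intervocalic voicing): /k/ is a voiceless stop between vowels /a/ and /u/, so it voices to [g]. /t/ is a voiceless stop between vowels /u/ and /i/, so it voices to [d]. /wakutibtufb/ → wagudibtufb.
Rule 2 (intervocalic h-deletion): no segment meets the environment; /wagudibtufb/ is unchanged.
Rule 3 (intervocalic spirantization): /d/ is a stop between vowels /u/ and /i/, so it spirantizes to the fricative [z]. /wagudibtufb/ → waguzibtufb.
Rule 4 (regressive voicing assimilation): /b/ precedes the voiceless obstruent /t/, so it devoices to [p] by assimilation. /f/ precedes the voiced obstruent /b/, so it voices to [v] by assimilation. /waguzibtufb/ → waguziptuvb.
Rule 5 (final cluster simplification): /b/ is the second consonant of a word-final cluster /vb/, so it deletes. /waguziptuvb/ → waguziptuv.

waguziptuv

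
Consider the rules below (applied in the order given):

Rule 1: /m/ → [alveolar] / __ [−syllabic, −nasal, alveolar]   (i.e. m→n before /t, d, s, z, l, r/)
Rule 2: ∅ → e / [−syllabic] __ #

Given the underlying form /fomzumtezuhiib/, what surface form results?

Rule 1 (nasal place assimilation): /m/ precedes the alveolar consonant /z/, so it assimilates in place to [n]. /m/ precedes the alveolar consonant /t/, so it assimilates in place to [n]. /fomzumtezuhiib/ → fonzuntezuhiib.
Rule 2 (final e-epenthesis): the form ends in the consonant /b/, so [e] is inserted word-finally. /fonzuntezuhiib/ → fonzuntezuhiibe.

fonzuntezuhiibe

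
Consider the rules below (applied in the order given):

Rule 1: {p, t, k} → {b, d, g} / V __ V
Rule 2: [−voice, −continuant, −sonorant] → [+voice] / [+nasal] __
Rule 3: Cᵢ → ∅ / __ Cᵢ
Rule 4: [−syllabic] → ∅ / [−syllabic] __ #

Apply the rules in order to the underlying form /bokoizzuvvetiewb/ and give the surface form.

Rule 1 (intervocalic voicing): /k/ is a voiceless stop between vowels /o/ and /o/, so it voices to [g]. /t/ is a voiceless stop between vowels /e/ and /i/, so it voices to [d]. /bokoizzuvvetiewb/ → bogoizzuvvediewb.
Rule 2 (post-nasal voicing): no segment meets the environment; /bogoizzuvvediewb/ is unchanged.
Rule 3 (degemination): /zz/ is a geminate; the first /z/ deletes. /vv/ is a geminate; the first /v/ deletes. /bogoizzuvvediewb/ → bogoizuvediewb.
Rule 4 (final cluster simplification): /b/ is the second consonant of a word-final cluster /wb/, so it deletes. /bogoizuvediewb/ → bogoizuvediew.

bogoizuvediew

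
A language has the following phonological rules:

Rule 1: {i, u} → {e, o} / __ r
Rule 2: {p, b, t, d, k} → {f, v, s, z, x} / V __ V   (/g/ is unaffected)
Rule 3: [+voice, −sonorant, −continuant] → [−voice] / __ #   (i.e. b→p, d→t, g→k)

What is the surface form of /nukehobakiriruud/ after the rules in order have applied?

nuxehovaxereruut

Rule 1 (pre-rhotic lowering): /i/ is a high vowel immediately before /r/, so it lowers to [e]. /i/ is a high vowel immediately before /r/, so it lowers to [e]. /nukehobakiriruud/ → nukehobakereruud.
Rule 2 (intervocalic spirantization): /k/ is a stop between vowels /u/ and /e/, so it spirantizes to the fricative [x]. /b/ is a stop between vowels /o/ and /a/, so it spirantizes to the fricative [v]. /k/ is a stop between vowels /a/ and /e/, so it spirantizes to the fricative [x]. /nukehobakereruud/ → nuxehovaxereruud.
Rule 3 (final devoicing): /d/ is a voiced stop in word-final position, so it devoices to [t]. /nuxehovaxereruud/ → nuxehovaxereruut.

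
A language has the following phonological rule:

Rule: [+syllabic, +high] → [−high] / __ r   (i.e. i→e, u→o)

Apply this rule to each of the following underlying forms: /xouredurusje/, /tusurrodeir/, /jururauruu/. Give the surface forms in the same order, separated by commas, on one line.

/xouredurusje/: /u/ is a high vowel immediately before /r/, so it lowers to [o]. /u/ is a high vowel immediately before /r/, so it lowers to [o]. → [xooredorusje].
/tusurrodeir/: /u/ is a high vowel immediately before /r/, so it lowers to [o]. /i/ is a high vowel immediately before /r/, so it lowers to [e]. → [tusorrodeer].
/jururauruu/: /u/ is a high vowel immediately before /r/, so it lowers to [o]. /u/ is a high vowel immediately before /r/, so it lowers to [o]. /u/ is a high vowel immediately before /r/, so it lowers to [o]. → [jororaoruu].

xooredorusje, tusorrodeer, jororaoruu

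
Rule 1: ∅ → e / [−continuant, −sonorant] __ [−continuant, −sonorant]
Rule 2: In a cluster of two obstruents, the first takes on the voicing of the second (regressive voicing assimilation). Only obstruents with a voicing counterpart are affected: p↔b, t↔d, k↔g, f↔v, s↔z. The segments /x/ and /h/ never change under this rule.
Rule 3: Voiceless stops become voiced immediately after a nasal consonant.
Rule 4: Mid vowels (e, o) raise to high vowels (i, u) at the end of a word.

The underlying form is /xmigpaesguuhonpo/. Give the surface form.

Rule 1 (stop-cluster e-epenthesis): /g/ and /p/ form a stop–stop cluster, so [e] is inserted between them. /xmigpaesguuhonpo/ → xmigepaesguuhonpo.
Rule 2 (regressive voicing assimilation): /s/ precedes the voiced obstruent /g/, so it voices to [z] by assimilation. /xmigepaesguuhonpo/ → xmigepaezguuhonpo.
Rule 3 (post-nasal voicing): /p/ is a voiceless stop immediately after the nasal /n/, so it voices to [b]. /xmigepaezguuhonpo/ → xmigepaezguuhonbo.
Rule 4 (final vowel raising): /o/ is a mid vowel in word-final position, so it raises to [u]. /xmigepaezguuhonbo/ → xmigepaezguuhonbu.

xmigepaezguuhonbu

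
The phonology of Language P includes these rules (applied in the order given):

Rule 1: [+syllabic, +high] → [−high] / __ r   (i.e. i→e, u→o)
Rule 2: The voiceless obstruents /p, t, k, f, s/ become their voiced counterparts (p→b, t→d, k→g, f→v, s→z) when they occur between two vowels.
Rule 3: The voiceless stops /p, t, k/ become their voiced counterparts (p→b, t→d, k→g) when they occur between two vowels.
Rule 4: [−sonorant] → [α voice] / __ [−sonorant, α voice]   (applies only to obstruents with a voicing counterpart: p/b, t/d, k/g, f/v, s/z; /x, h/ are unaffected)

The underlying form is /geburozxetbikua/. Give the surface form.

Rule 1 (pre-rhotic lowering): /u/ is a high vowel immediately before /r/, so it lowers to [o]. /geburozxetbikua/ → geborozxetbikua.
Rule 2 (intervocalic voicing): /k/ is a voiceless obstruent between vowels /i/ and /u/, so it voices to [g]. /geborozxetbikua/ → geborozxetbigua.
Rule 3 (intervocalic voicing): no segment meets the environment; /geborozxetbigua/ is unchanged.
Rule 4 (regressive voicing assimilation): /z/ precedes the voiceless obstruent /x/, so it devoices to [s] by assimilation. /t/ precedes the voiced obstruent /b/, so it voices to [d] by assimilation. /geborozxetbigua/ → geborosxedbigua.

geborosxedbigua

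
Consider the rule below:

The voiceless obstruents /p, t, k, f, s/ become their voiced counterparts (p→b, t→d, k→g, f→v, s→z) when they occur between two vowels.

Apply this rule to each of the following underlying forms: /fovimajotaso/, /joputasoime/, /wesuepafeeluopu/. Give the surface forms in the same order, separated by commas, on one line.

fovimajodazo, jobudazoime, wezuebaveeluobu

/fovimajotaso/: /t/ is a voiceless obstruent between vowels /o/ and /a/, so it voices to [d]. /s/ is a voiceless obstruent between vowels /a/ and /o/, so it voices to [z]. → [fovimajodazo].
/joputasoime/: /p/ is a voiceless obstruent between vowels /o/ and /u/, so it voices to [b]. /t/ is a voiceless obstruent between vowels /u/ and /a/, so it voices to [d]. /s/ is a voiceless obstruent between vowels /a/ and /o/, so it voices to [z]. → [jobudazoime].
/wesuepafeeluopu/: /s/ is a voiceless obstruent between vowels /e/ and /u/, so it voices to [z]. /p/ is a voiceless obstruent between vowels /e/ and /a/, so it voices to [b]. /f/ is a voiceless obstruent between vowels /a/ and /e/, so it voices to [v]. /p/ is a voiceless obstruent between vowels /o/ and /u/, so it voices to [b]. → [wezuebaveeluobu].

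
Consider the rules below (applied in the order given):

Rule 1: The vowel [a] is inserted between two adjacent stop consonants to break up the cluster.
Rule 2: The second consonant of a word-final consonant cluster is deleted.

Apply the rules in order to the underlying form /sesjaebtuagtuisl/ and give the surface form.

Rule 1 (stop-cluster a-epenthesis): /b/ and /t/ form a stop–stop cluster, so [a] is inserted between them. /g/ and /t/ form a stop–stop cluster, so [a] is inserted between them. /sesjaebtuagtuisl/ → sesjaebatuagatuisl.
Rule 2 (final cluster simplification): /l/ is the second consonant of a word-final cluster /sl/, so it deletes. /sesjaebatuagatuisl/ → sesjaebatuagatuis.

sesjaebatuagatuis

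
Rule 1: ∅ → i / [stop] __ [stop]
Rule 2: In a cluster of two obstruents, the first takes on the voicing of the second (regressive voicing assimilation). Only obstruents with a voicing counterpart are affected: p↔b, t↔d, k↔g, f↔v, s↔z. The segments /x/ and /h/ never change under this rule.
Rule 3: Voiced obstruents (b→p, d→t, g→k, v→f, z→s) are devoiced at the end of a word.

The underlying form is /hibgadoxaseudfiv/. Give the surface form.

Rule 1 (stop-cluster i-epenthesis): /b/ and /g/ form a stop–stop cluster, so [i] is inserted between them. /hibgadoxaseudfiv/ → hibigadoxaseudfiv.
Rule 2 (regressive voicing assimilation): /d/ precedes the voiceless obstruent /f/, so it devoices to [t] by assimilation. /hibigadoxaseudfiv/ → hibigadoxaseutfiv.
Rule 3 (final devoicing): /v/ is a voiced obstruent in word-final position, so it devoices to [f]. /hibigadoxaseutfiv/ → hibigadoxaseutfif.

hibigadoxaseutfif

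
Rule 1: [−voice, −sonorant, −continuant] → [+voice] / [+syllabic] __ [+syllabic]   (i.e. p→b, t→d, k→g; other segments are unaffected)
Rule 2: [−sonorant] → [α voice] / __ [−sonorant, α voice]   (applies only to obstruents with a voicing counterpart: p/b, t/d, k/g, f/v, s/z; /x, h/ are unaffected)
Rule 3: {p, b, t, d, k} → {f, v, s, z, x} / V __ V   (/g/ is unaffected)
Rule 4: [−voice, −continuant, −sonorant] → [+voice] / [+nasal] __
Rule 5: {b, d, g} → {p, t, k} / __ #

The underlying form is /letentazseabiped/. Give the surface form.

lezendasseavivet

Rule 1 (intervocalic voicing): /t/ is a voiceless stop between vowels /e/ and /e/, so it voices to [d]. /p/ is a voiceless stop between vowels /i/ and /e/, so it voices to [b]. /letentazseabiped/ → ledentazseabibed.
Rule 2 (regressive voicing assimilation): /z/ precedes the voiceless obstruent /s/, so it devoices to [s] by assimilation. /ledentazseabibed/ → ledentasseabibed.
Rule 3 (intervocalic spirantization): /d/ is a stop between vowels /e/ and /e/, so it spirantizes to the fricative [z]. /b/ is a stop between vowels /a/ and /i/, so it spirantizes to the fricative [v]. /b/ is a stop between vowels /i/ and /e/, so it spirantizes to the fricative [v]. /ledentasseabibed/ → lezentasseavived.
Rule 4 (post-nasal voicing): /t/ is a voiceless stop immediately after the nasal /n/, so it voices to [d]. /lezentasseavived/ → lezendasseavived.
Rule 5 (final devoicing): /d/ is a voiced stop in word-final position, so it devoices to [t]. /lezendasseavived/ → lezendasseavivet.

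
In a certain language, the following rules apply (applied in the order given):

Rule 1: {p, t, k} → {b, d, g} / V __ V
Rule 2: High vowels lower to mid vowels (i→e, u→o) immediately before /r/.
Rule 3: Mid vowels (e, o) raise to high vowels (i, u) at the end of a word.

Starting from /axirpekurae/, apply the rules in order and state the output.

axerpegorai

Rule 1 (intervocalic voicing): /k/ is a voiceless stop between vowels /e/ and /u/, so it voices to [g]. /axirpekurae/ → axirpegurae.
Rule 2 (pre-rhotic lowering): /i/ is a high vowel immediately before /r/, so it lowers to [e]. /u/ is a high vowel immediately before /r/, so it lowers to [o]. /axirpegurae/ → axerpegorae.
Rule 3 (final vowel raising): /e/ is a mid vowel in word-final position, so it raises to [i]. /axerpegorae/ → axerpegorai.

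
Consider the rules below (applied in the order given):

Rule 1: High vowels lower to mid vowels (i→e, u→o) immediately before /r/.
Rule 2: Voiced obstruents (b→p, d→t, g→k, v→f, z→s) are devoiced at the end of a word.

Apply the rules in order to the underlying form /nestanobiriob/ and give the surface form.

Rule 1 (pre-rhotic lowering): /i/ is a high vowel immediately before /r/, so it lowers to [e]. /nestanobiriob/ → nestanoberiob.
Rule 2 (final devoicing): /b/ is a voiced obstruent in word-final position, so it devoices to [p]. /nestanoberiob/ → nestanoberiop.

nestanoberiop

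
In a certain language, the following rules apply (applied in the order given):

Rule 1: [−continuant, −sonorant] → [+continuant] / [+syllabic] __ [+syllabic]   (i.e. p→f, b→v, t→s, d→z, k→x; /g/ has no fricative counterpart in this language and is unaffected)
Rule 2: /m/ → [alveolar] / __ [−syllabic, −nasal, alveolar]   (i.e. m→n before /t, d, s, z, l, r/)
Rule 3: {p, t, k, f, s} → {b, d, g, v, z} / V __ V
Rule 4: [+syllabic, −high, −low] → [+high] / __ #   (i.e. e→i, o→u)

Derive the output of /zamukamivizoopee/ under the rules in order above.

zamuxamivizoovei

Rule 1 (intervocalic spirantization): /k/ is a stop between vowels /u/ and /a/, so it spirantizes to the fricative [x]. /p/ is a stop between vowels /o/ and /e/, so it spirantizes to the fricative [f]. /zamukamivizoopee/ → zamuxamivizoofee.
Rule 2 (nasal place assimilation): no segment meets the environment; /zamuxamivizoofee/ is unchanged.
Rule 3 (intervocalic voicing): /f/ is a voiceless obstruent between vowels /o/ and /e/, so it voices to [v]. /zamuxamivizoofee/ → zamuxamivizoovee.
Rule 4 (final vowel raising): /e/ is a mid vowel in word-final position, so it raises to [i]. /zamuxamivizoovee/ → zamuxamivizoovei.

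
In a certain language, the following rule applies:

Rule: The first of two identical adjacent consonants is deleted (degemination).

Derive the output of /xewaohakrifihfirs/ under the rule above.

No segment of /xewaohakrifihfirs/ meets the structural description of the rule, so the form surfaces unchanged.

xewaohakrifihfirs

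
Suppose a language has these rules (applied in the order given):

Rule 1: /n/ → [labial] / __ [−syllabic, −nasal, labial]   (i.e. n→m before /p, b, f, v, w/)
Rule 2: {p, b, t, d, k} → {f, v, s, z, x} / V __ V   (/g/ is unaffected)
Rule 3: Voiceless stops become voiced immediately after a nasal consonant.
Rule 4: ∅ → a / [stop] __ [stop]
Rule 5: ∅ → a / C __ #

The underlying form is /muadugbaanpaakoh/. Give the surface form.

muazugabaambaaxoha

Rule 1 (nasal place assimilation): /n/ precedes the labial consonant /p/, so it assimilates in place to [m]. /muadugbaanpaakoh/ → muadugbaampaakoh.
Rule 2 (intervocalic spirantization): /d/ is a stop between vowels /a/ and /u/, so it spirantizes to the fricative [z]. /k/ is a stop between vowels /a/ and /o/, so it spirantizes to the fricative [x]. /muadugbaampaakoh/ → muazugbaampaaxoh.
Rule 3 (post-nasal voicing): /p/ is a voiceless stop immediately after the nasal /m/, so it voices to [b]. /muazugbaampaaxoh/ → muazugbaambaaxoh.
Rule 4 (stop-cluster a-epenthesis): /g/ and /b/ form a stop–stop cluster, so [a] is inserted between them. /muazugbaambaaxoh/ → muazugabaambaaxoh.
Rule 5 (final a-epenthesis): the form ends in the consonant /h/, so [a] is inserted word-finally. /muazugabaambaaxoh/ → muazugabaambaaxoha.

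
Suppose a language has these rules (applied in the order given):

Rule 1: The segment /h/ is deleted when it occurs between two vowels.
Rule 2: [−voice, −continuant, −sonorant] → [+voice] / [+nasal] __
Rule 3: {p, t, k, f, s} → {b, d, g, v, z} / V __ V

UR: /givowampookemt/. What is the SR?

Rule 1 (intervocalic h-deletion): no segment meets the environment; /givowampookemt/ is unchanged.
Rule 2 (post-nasal voicing): /p/ is a voiceless stop immediately after the nasal /m/, so it voices to [b]. /t/ is a voiceless stop immediately after the nasal /m/, so it voices to [d]. /givowampookemt/ → givowambookemd.
Rule 3 (intervocalic voicing): /k/ is a voiceless obstruent between vowels /o/ and /e/, so it voices to [g]. /givowambookemd/ → givowamboogemd.

givowamboogemd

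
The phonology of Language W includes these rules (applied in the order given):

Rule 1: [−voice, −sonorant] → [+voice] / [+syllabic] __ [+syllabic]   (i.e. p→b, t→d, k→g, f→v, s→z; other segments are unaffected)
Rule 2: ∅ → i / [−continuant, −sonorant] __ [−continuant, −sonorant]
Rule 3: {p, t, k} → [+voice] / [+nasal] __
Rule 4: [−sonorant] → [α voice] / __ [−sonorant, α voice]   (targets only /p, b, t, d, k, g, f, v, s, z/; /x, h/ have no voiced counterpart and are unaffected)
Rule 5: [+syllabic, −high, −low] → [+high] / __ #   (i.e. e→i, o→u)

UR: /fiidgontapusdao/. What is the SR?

Rule 1 (intervocalic voicing): /p/ is a voiceless obstruent between vowels /a/ and /u/, so it voices to [b]. /fiidgontapusdao/ → fiidgontabusdao.
Rule 2 (stop-cluster i-epenthesis): /d/ and /g/ form a stop–stop cluster, so [i] is inserted between them. /fiidgontabusdao/ → fiidigontabusdao.
Rule 3 (post-nasal voicing): /t/ is a voiceless stop immediately after the nasal /n/, so it voices to [d]. /fiidigontabusdao/ → fiidigondabusdao.
Rule 4 (regressive voicing assimilation): /s/ precedes the voiced obstruent /d/, so it voices to [z] by assimilation. /fiidigondabusdao/ → fiidigondabuzdao.
Rule 5 (final vowel raising): /o/ is a mid vowel in word-final position, so it raises to [u]. /fiidigondabuzdao/ → fiidigondabuzdau.

fiidigondabuzdau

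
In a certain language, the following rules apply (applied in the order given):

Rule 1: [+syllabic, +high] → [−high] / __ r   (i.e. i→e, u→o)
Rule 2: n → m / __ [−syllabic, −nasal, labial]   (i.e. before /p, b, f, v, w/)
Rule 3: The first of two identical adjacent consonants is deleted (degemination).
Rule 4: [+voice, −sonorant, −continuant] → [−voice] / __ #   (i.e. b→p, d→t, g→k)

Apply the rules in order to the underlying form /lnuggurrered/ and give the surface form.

lnugoreret

Rule 1 (pre-rhotic lowering): /u/ is a high vowel immediately before /r/, so it lowers to [o]. /lnuggurrered/ → lnuggorrered.
Rule 2 (nasal place assimilation): no segment meets the environment; /lnuggorrered/ is unchanged.
Rule 3 (degemination): /gg/ is a geminate; the first /g/ deletes. /rr/ is a geminate; the first /r/ deletes. /lnuggorrered/ → lnugorered.
Rule 4 (final devoicing): /d/ is a voiced stop in word-final position, so it devoices to [t]. /lnugorered/ → lnugoreret.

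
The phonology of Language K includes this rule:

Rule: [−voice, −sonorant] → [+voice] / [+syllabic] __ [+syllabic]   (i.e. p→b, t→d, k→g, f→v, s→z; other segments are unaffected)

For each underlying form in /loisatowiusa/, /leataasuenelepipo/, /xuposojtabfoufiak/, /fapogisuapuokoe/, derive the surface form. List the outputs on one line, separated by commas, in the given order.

loizadowiuza, leadaazuenelebibo, xubozojtabfouviak, fabogizuabuogoe

/loisatowiusa/: /s/ is a voiceless obstruent between vowels /i/ and /a/, so it voices to [z]. /t/ is a voiceless obstruent between vowels /a/ and /o/, so it voices to [d]. /s/ is a voiceless obstruent between vowels /u/ and /a/, so it voices to [z]. → [loizadowiuza].
/leataasuenelepipo/: /t/ is a voiceless obstruent between vowels /a/ and /a/, so it voices to [d]. /s/ is a voiceless obstruent between vowels /a/ and /u/, so it voices to [z]. /p/ is a voiceless obstruent between vowels /e/ and /i/, so it voices to [b]. /p/ is a voiceless obstruent between vowels /i/ and /o/, so it voices to [b]. → [leadaazuenelebibo].
/xuposojtabfoufiak/: /p/ is a voiceless obstruent between vowels /u/ and /o/, so it voices to [b]. /s/ is a voiceless obstruent between vowels /o/ and /o/, so it voices to [z]. /f/ is a voiceless obstruent between vowels /u/ and /i/, so it voices to [v]. → [xubozojtabfouviak].
/fapogisuapuokoe/: /p/ is a voiceless obstruent between vowels /a/ and /o/, so it voices to [b]. /s/ is a voiceless obstruent between vowels /i/ and /u/, so it voices to [z]. /p/ is a voiceless obstruent between vowels /a/ and /u/, so it voices to [b]. /k/ is a voiceless obstruent between vowels /o/ and /o/, so it voices to [g]. → [fabogizuabuogoe].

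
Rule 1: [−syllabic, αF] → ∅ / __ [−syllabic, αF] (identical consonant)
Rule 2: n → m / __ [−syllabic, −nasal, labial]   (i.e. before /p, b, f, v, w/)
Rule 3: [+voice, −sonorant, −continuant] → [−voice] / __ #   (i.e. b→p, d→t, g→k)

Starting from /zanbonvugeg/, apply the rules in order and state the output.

zambomvugek

Rule 1 (degemination): no segment meets the environment; /zanbonvugeg/ is unchanged.
Rule 2 (nasal place assimilation): /n/ precedes the labial consonant /b/, so it assimilates in place to [m]. /n/ precedes the labial consonant /v/, so it assimilates in place to [m]. /zanbonvugeg/ → zambomvugeg.
Rule 3 (final devoicing): /g/ is a voiced stop in word-final position, so it devoices to [k]. /zambomvugeg/ → zambomvugek.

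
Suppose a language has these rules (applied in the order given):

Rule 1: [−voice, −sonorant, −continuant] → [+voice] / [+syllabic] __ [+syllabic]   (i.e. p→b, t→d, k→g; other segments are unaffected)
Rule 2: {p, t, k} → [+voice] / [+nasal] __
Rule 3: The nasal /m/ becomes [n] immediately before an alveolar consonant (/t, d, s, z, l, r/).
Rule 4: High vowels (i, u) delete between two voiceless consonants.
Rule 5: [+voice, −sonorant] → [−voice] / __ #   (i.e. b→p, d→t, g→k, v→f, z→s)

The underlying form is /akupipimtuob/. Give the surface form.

agubibinduop

Rule 1 (intervocalic voicing): /k/ is a voiceless stop between vowels /a/ and /u/, so it voices to [g]. /p/ is a voiceless stop between vowels /u/ and /i/, so it voices to [b]. /p/ is a voiceless stop between vowels /i/ and /i/, so it voices to [b]. /akupipimtuob/ → agubibimtuob.
Rule 2 (post-nasal voicing): /t/ is a voiceless stop immediately after the nasal /m/, so it voices to [d]. /agubibimtuob/ → agubibimduob.
Rule 3 (nasal place assimilation): /m/ precedes the alveolar consonant /d/, so it assimilates in place to [n]. /agubibimduob/ → agubibinduob.
Rule 4 (high vowel syncope): no segment meets the environment; /agubibinduob/ is unchanged.
Rule 5 (final devoicing): /b/ is a voiced obstruent in word-final position, so it devoices to [p]. /agubibinduob/ → agubibinduop.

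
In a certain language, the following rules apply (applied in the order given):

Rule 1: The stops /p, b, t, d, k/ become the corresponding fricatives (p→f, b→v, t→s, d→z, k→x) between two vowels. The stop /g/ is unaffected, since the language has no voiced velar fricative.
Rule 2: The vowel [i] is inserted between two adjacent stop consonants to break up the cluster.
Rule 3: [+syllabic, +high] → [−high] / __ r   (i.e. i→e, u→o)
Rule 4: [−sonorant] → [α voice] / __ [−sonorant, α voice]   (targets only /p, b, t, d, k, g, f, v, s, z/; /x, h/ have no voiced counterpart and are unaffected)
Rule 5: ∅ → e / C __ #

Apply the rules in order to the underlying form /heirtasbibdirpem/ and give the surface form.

Rule 1 (intervocalic spirantization): no segment meets the environment; /heirtasbibdirpem/ is unchanged.
Rule 2 (stop-cluster i-epenthesis): /b/ and /d/ form a stop–stop cluster, so [i] is inserted between them. /heirtasbibdirpem/ → heirtasbibidirpem.
Rule 3 (pre-rhotic lowering): /i/ is a high vowel immediately before /r/, so it lowers to [e]. /i/ is a high vowel immediately before /r/, so it lowers to [e]. /heirtasbibidirpem/ → heertasbibiderpem.
Rule 4 (regressive voicing assimilation): /s/ precedes the voiced obstruent /b/, so it voices to [z] by assimilation. /heertasbibiderpem/ → heertazbibiderpem.
Rule 5 (final e-epenthesis): the form ends in the consonant /m/, so [e] is inserted word-finally. /heertazbibiderpem/ → heertazbibiderpeme.

heertazbibiderpeme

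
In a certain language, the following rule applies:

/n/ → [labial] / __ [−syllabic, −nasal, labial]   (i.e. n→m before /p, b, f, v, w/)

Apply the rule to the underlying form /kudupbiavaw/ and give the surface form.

kudupbiavaw

No segment of /kudupbiavaw/ meets the structural description of the rule, so the form surfaces unchanged.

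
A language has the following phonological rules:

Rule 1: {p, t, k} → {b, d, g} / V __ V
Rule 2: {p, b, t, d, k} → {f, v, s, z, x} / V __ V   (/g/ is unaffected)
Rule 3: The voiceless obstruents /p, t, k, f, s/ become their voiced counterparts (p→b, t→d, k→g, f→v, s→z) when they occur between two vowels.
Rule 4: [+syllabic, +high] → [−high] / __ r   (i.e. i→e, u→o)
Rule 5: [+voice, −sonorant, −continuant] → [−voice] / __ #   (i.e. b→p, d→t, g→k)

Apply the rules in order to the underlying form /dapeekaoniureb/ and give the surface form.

daveegaoniorep

Rule 1 (intervocalic voicing): /p/ is a voiceless stop between vowels /a/ and /e/, so it voices to [b]. /k/ is a voiceless stop between vowels /e/ and /a/, so it voices to [g]. /dapeekaoniureb/ → dabeegaoniureb.
Rule 2 (intervocalic spirantization): /b/ is a stop between vowels /a/ and /e/, so it spirantizes to the fricative [v]. /dabeegaoniureb/ → daveegaoniureb.
Rule 3 (intervocalic voicing): no segment meets the environment; /daveegaoniureb/ is unchanged.
Rule 4 (pre-rhotic lowering): /u/ is a high vowel immediately before /r/, so it lowers to [o]. /daveegaoniureb/ → daveegaonioreb.
Rule 5 (final devoicing): /b/ is a voiced stop in word-final position, so it devoices to [p]. /daveegaonioreb/ → daveegaoniorep.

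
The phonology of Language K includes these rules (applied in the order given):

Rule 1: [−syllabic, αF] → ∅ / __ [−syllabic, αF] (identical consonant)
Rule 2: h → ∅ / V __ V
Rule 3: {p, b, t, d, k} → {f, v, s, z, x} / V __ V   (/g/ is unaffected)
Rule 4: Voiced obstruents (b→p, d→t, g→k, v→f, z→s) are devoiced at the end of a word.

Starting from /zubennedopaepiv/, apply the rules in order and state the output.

Rule 1 (degemination): /nn/ is a geminate; the first /n/ deletes. /zubennedopaepiv/ → zubenedopaepiv.
Rule 2 (intervocalic h-deletion): no segment meets the environment; /zubenedopaepiv/ is unchanged.
Rule 3 (intervocalic spirantization): /b/ is a stop between vowels /u/ and /e/, so it spirantizes to the fricative [v]. /d/ is a stop between vowels /e/ and /o/, so it spirantizes to the fricative [z]. /p/ is a stop between vowels /o/ and /a/, so it spirantizes to the fricative [f]. /p/ is a stop between vowels /e/ and /i/, so it spirantizes to the fricative [f]. /zubenedopaepiv/ → zuvenezofaefiv.
Rule 4 (final devoicing): /v/ is a voiced obstruent in word-final position, so it devoices to [f]. /zuvenezofaefiv/ → zuvenezofaefif.

zuvenezofaefif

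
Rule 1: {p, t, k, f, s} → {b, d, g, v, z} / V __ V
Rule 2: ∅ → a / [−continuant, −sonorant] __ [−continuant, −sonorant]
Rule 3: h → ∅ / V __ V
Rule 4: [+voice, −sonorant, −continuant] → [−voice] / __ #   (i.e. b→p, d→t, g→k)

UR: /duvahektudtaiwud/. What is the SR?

duvaekatudataiwut

Rule 1 (intervocalic voicing): no segment meets the environment; /duvahektudtaiwud/ is unchanged.
Rule 2 (stop-cluster a-epenthesis): /k/ and /t/ form a stop–stop cluster, so [a] is inserted between them. /d/ and /t/ form a stop–stop cluster, so [a] is inserted between them. /duvahektudtaiwud/ → duvahekatudataiwud.
Rule 3 (intervocalic h-deletion): /h/ occurs between vowels /a/ and /e/, so it deletes. /duvahekatudataiwud/ → duvaekatudataiwud.
Rule 4 (final devoicing): /d/ is a voiced stop in word-final position, so it devoices to [t]. /duvaekatudataiwud/ → duvaekatudataiwut.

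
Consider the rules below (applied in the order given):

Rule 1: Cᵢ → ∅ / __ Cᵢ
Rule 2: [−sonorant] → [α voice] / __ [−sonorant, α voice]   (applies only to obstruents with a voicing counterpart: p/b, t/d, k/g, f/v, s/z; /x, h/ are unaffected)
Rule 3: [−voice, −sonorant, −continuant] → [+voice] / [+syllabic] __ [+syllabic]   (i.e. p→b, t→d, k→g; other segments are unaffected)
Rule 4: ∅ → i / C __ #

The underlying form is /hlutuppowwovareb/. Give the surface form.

Rule 1 (degemination): /pp/ is a geminate; the first /p/ deletes. /ww/ is a geminate; the first /w/ deletes. /hlutuppowwovareb/ → hlutupowovareb.
Rule 2 (regressive voicing assimilation): no segment meets the environment; /hlutupowovareb/ is unchanged.
Rule 3 (intervocalic voicing): /t/ is a voiceless stop between vowels /u/ and /u/, so it voices to [d]. /p/ is a voiceless stop between vowels /u/ and /o/, so it voices to [b]. /hlutupowovareb/ → hludubowovareb.
Rule 4 (final i-epenthesis): the form ends in the consonant /b/, so [i] is inserted word-finally. /hludubowovareb/ → hludubowovarebi.

hludubowovarebi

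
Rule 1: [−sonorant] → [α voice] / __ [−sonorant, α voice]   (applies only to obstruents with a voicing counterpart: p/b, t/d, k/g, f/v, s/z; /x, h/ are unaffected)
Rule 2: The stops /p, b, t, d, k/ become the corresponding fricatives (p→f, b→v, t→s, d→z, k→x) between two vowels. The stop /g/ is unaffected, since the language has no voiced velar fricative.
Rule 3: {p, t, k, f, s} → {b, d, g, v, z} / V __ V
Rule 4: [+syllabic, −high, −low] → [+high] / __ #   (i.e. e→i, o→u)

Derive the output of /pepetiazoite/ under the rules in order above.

Rule 1 (regressive voicing assimilation): no segment meets the environment; /pepetiazoite/ is unchanged.
Rule 2 (intervocalic spirantization): /p/ is a stop between vowels /e/ and /e/, so it spirantizes to the fricative [f]. /t/ is a stop between vowels /e/ and /i/, so it spirantizes to the fricative [s]. /t/ is a stop between vowels /i/ and /e/, so it spirantizes to the fricative [s]. /pepetiazoite/ → pefesiazoise.
Rule 3 (intervocalic voicing): /f/ is a voiceless obstruent between vowels /e/ and /e/, so it voices to [v]. /s/ is a voiceless obstruent between vowels /e/ and /i/, so it voices to [z]. /s/ is a voiceless obstruent between vowels /i/ and /e/, so it voices to [z]. /pefesiazoise/ → peveziazoize.
Rule 4 (final vowel raising): /e/ is a mid vowel in word-final position, so it raises to [i]. /peveziazoize/ → peveziazoizi.

peveziazoizi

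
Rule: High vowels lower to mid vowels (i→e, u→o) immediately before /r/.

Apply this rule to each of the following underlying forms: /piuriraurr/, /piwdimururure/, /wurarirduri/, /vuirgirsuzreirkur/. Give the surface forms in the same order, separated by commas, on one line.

/piuriraurr/: /u/ is a high vowel immediately before /r/, so it lowers to [o]. /i/ is a high vowel immediately before /r/, so it lowers to [e]. /u/ is a high vowel immediately before /r/, so it lowers to [o]. → [pioreraorr].
/piwdimururure/: /u/ is a high vowel immediately before /r/, so it lowers to [o]. /u/ is a high vowel immediately before /r/, so it lowers to [o]. /u/ is a high vowel immediately before /r/, so it lowers to [o]. → [piwdimororore].
/wurarirduri/: /u/ is a high vowel immediately before /r/, so it lowers to [o]. /i/ is a high vowel immediately before /r/, so it lowers to [e]. /u/ is a high vowel immediately before /r/, so it lowers to [o]. → [worarerdori].
/vuirgirsuzreirkur/: /i/ is a high vowel immediately before /r/, so it lowers to [e]. /i/ is a high vowel immediately before /r/, so it lowers to [e]. /i/ is a high vowel immediately before /r/, so it lowers to [e]. /u/ is a high vowel immediately before /r/, so it lowers to [o]. → [vuergersuzreerkor].

pioreraorr, piwdimororore, worarerdori, vuergersuzreerkor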